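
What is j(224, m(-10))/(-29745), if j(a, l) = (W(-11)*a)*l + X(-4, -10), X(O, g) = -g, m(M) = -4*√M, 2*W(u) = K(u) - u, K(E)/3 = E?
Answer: -2/5949 - 9856*I*√10/29745 ≈ -0.00033619 - 1.0478*I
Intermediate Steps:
K(E) = 3*E
W(u) = u (W(u) = (3*u - u)/2 = (2*u)/2 = u)
j(a, l) = 10 - 11*a*l (j(a, l) = (-11*a)*l - 1*(-10) = -11*a*l + 10 = 10 - 11*a*l)
j(224, m(-10))/(-29745) = (10 - 11*224*(-4*I*√10))/(-29745) = (10 - 11*224*(-4*I*√10))*(-1/29745) = (10 + 9856*I*√10)*(-1/29745) = -2/5949 - 9856*I*√10/29745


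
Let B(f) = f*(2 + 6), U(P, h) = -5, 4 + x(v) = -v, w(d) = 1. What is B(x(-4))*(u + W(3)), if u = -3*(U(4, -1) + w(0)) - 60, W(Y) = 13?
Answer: 0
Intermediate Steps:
x(v) = -4 - v
B(f) = 8*f (B(f) = f*8 = 8*f)
u = -48 (u = -3*(-5 + 1) - 60 = -3*(-4) - 60 = 12 - 60 = -48)
B(x(-4))*(u + W(3)) = (8*(-4 - 1*(-4)))*(-48 + 13) = (8*(-4 + 4))*(-35) = (8*0)*(-35) = 0*(-35) = 0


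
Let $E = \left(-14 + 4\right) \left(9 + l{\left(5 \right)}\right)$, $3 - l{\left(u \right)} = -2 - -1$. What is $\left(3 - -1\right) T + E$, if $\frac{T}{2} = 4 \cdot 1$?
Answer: $-98$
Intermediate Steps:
$l{\left(u \right)} = 4$ ($l{\left(u \right)} = 3 - \left(-2 - -1\right) = 3 - \left(-2 + 1\right) = 3 - -1 = 3 + 1 = 4$)
$T = 8$ ($T = 2 \cdot 4 \cdot 1 = 2 \cdot 4 = 8$)
$E = -130$ ($E = \left(-14 + 4\right) \left(9 + 4\right) = \left(-10\right) 13 = -130$)
$\left(3 - -1\right) T + E = \left(3 - -1\right) 8 - 130 = \left(3 + 1\right) 8 - 130 = 4 \cdot 8 - 130 = 32 - 130 = -98$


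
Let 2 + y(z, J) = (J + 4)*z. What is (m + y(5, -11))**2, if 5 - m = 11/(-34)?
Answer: 1159929/1156 ≈ 1003.4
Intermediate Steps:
y(z, J) = -2 + z*(4 + J) (y(z, J) = -2 + (J + 4)*z = -2 + (4 + J)*z = -2 + z*(4 + J))
m = 181/34 (m = 5 - 11/(-34) = 5 - 11*(-1)/34 = 5 - 1*(-11/34) = 5 + 11/34 = 181/34 ≈ 5.3235)
(m + y(5, -11))**2 = (181/34 + (-2 + 4*5 - 11*5))**2 = (181/34 + (-2 + 20 - 55))**2 = (181/34 - 37)**2 = (-1077/34)**2 = 1159929/1156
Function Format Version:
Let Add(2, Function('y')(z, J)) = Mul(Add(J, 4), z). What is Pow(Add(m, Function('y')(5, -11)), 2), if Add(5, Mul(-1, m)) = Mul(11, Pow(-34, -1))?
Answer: Rational(1159929, 1156) ≈ 1003.4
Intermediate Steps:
Function('y')(z, J) = Add(-2, Mul(z, Add(4, J))) (Function('y')(z, J) = Add(-2, Mul(Add(J, 4), z)) = Add(-2, Mul(Add(4, J), z)) = Add(-2, Mul(z, Add(4, J))))
m = Rational(181, 34) (m = Add(5, Mul(-1, Mul(11, Pow(-34, -1)))) = Add(5, Mul(-1, Mul(11, Rational(-1, 34)))) = Add(5, Mul(-1, Rational(-11, 34))) = Add(5, Rational(11, 34)) = Rational(181, 34) ≈ 5.3235)
Pow(Add(m, Function('y')(5, -11)), 2) = Pow(Add(Rational(181, 34), Add(-2, Mul(4, 5), Mul(-11, 5))), 2) = Pow(Add(Rational(181, 34), Add(-2, 20, -55)), 2) = Pow(Add(Rational(181, 34), -37), 2) = Pow(Rational(-1077, 34), 2) = Rational(1159929, 1156)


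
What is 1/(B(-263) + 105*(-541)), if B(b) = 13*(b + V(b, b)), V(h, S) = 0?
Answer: -1/60224 ≈ -1.6605e-5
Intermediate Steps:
B(b) = 13*b (B(b) = 13*(b + 0) = 13*b)
1/(B(-263) + 105*(-541)) = 1/(13*(-263) + 105*(-541)) = 1/(-3419 - 56805) = 1/(-60224) = -1/60224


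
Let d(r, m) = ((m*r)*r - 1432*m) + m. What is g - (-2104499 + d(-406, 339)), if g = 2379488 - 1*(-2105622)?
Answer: -48804686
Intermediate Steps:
d(r, m) = -1431*m + m*r² (d(r, m) = (m*r² - 1432*m) + m = (-1432*m + m*r²) + m = -1431*m + m*r²)
g = 4485110 (g = 2379488 + 2105622 = 4485110)
g - (-2104499 + d(-406, 339)) = 4485110 - (-2104499 + 339*(-1431 + (-406)²)) = 4485110 - (-2104499 + 339*(-1431 + 164836)) = 4485110 - (-2104499 + 339*163405) = 4485110 - (-2104499 + 55394295) = 4485110 - 1*53289796 = 4485110 - 53289796 = -48804686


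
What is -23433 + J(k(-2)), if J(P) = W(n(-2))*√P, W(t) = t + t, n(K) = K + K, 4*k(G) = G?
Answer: -23433 - 4*I*√2 ≈ -23433.0 - 5.6569*I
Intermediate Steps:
k(G) = G/4
n(K) = 2*K
W(t) = 2*t
J(P) = -8*√P (J(P) = (2*(2*(-2)))*√P = (2*(-4))*√P = -8*√P)
-23433 + J(k(-2)) = -23433 - 8*I*√2/2 = -23433 - 4*I*√2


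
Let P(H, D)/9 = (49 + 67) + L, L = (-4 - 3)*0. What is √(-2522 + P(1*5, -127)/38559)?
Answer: I*√416628941054/12853 ≈ 50.219*I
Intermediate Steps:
L = 0 (L = -7*0 = 0)
P(H, D) = 1044 (P(H, D) = 9*((49 + 67) + 0) = 9*(116 + 0) = 9*116 = 1044)
√(-2522 + P(1*5, -127)/38559) = √(-2522 + 1044/38559) = √(-2522 + 1044*(1/38559)) = √(-2522 + 348/12853) = √(-32414918/12853) = I*√416628941054/12853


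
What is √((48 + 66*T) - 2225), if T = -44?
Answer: I*√5081 ≈ 71.281*I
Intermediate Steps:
√((48 + 66*T) - 2225) = √((48 + 66*(-44)) - 2225) = √((48 - 2904) - 2225) = √(-2856 - 2225) = √(-5081) = I*√5081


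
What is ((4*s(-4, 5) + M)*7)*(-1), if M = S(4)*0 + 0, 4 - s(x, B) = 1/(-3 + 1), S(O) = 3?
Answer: -126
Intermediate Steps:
s(x, B) = 9/2 (s(x, B) = 4 - 1/(-3 + 1) = 4 - 1/(-2) = 4 - 1*(-½) = 4 + ½ = 9/2)
M = 0 (M = 3*0 + 0 = 0 + 0 = 0)
((4*s(-4, 5) + M)*7)*(-1) = ((4*(9/2) + 0)*7)*(-1) = ((18 + 0)*7)*(-1) = (18*7)*(-1) = 126*(-1) = -126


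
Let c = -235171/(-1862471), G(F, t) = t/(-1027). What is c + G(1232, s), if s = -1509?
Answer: 234768412/147135209 ≈ 1.5956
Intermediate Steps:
G(F, t) = -t/1027 (G(F, t) = t*(-1/1027) = -t/1027)
c = 235171/1862471 (c = -235171*(-1/1862471) = 235171/1862471 ≈ 0.12627)
c + G(1232, s) = 235171/1862471 - 1/1027*(-1509) = 235171/1862471 + 1509/1027 = 234768412/147135209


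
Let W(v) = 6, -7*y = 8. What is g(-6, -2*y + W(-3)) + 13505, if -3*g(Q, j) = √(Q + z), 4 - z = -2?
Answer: 13505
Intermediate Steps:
z = 6 (z = 4 - 1*(-2) = 4 + 2 = 6)
y = -8/7 (y = -⅐*8 = -8/7 ≈ -1.1429)
g(Q, j) = -√(6 + Q)/3 (g(Q, j) = -√(Q + 6)/3 = -√(6 + Q)/3)
g(-6, -2*y + W(-3)) + 13505 = -√(6 - 6)/3 + 13505 = -√0/3 + 13505 = -⅓*0 + 13505 = 0 + 13505 = 13505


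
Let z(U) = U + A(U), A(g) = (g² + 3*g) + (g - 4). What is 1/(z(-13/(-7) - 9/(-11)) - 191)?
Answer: -5929/1034409 ≈ -0.0057318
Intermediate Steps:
A(g) = -4 + g² + 4*g (A(g) = (g² + 3*g) + (-4 + g) = -4 + g² + 4*g)
z(U) = -4 + U² + 5*U (z(U) = U + (-4 + U² + 4*U) = -4 + U² + 5*U)
1/(z(-13/(-7) - 9/(-11)) - 191) = 1/((-4 + (-13/(-7) - 9/(-11))² + 5*(-13/(-7) - 9/(-11))) - 191) = 1/((-4 + (-13*(-⅐) - 9*(-1/11))² + 5*(-13*(-⅐) - 9*(-1/11))) - 191) = 1/((-4 + (13/7 + 9/11)² + 5*(13/7 + 9/11)) - 191) = 1/((-4 + (206/77)² + 5*(206/77)) - 191) = 1/((-4 + 42436/5929 + 1030/77) - 191) = 1/(98030/5929 - 191) = 1/(-1034409/5929) = -5929/1034409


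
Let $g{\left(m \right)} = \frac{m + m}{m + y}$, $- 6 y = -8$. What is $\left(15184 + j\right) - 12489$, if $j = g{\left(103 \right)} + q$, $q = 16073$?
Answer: $\frac{5875002}{313} \approx 18770.0$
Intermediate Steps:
$y = \frac{4}{3}$ ($y = \left(- \frac{1}{6}\right) \left(-8\right) = \frac{4}{3} \approx 1.3333$)
$g{\left(m \right)} = \frac{2 m}{\frac{4}{3} + m}$ ($g{\left(m \right)} = \frac{m + m}{m + \frac{4}{3}} = \frac{2 m}{\frac{4}{3} + m}$)
$j = \frac{5031467}{313}$ ($j = 6 \cdot 103 \frac{1}{4 + 3 \cdot 103} + 16073 = 6 \cdot 103 \frac{1}{4 + 309} + 16073 = 6 \cdot 103 \cdot \frac{1}{313} + 16073 = \frac{618}{313} + 16073 = \frac{5031467}{313} \approx 16075.0$)
$\left(15184 + j\right) - 12489 = \left(15184 + \frac{5031467}{313}\right) - 12489 = \frac{9784059}{313} - 12489 = \frac{5875002}{313}$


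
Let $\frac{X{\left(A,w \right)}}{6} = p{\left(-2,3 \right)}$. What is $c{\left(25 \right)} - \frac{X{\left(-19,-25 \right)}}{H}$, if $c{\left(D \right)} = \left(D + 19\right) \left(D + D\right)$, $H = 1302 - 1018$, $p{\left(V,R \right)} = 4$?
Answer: $\frac{156194}{71} \approx 2199.9$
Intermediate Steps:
$H = 284$ ($H = 1302 - 1018 = 284$)
$c{\left(D \right)} = 2 D \left(19 + D\right)$ ($c{\left(D \right)} = \left(19 + D\right) 2 D = 2 D \left(19 + D\right)$)
$X{\left(A,w \right)} = 24$ ($X{\left(A,w \right)} = 6 \cdot 4 = 24$)
$c{\left(25 \right)} - \frac{X{\left(-19,-25 \right)}}{H} = 2 \cdot 25 \left(19 + 25\right) - \frac{24}{284} = 2 \cdot 25 \cdot 44 - 24 \cdot \frac{1}{284} = 2200 - \frac{6}{71} = \frac{156194}{71}$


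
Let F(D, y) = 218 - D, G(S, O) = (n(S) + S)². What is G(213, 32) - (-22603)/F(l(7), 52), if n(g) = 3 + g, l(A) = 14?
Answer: 37566967/204 ≈ 1.8415e+5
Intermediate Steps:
G(S, O) = (3 + 2*S)² (G(S, O) = ((3 + S) + S)² = (3 + 2*S)²)
G(213, 32) - (-22603)/F(l(7), 52) = (3 + 2*213)² - (-22603)/(218 - 1*14) = (3 + 426)² - (-22603)/(218 - 14) = 429² - (-22603)/204 = 184041 - (-22603)/204 = 184041 - 1*(-22603/204) = 184041 + 22603/204 = 37566967/204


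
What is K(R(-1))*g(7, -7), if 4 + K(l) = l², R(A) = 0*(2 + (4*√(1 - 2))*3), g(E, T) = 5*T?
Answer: 140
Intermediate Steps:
R(A) = 0 (R(A) = 0*(2 + (4*√(-1))*3) = 0*(2 + (4*I)*3) = 0*(2 + 12*I) = 0)
K(l) = -4 + l²
K(R(-1))*g(7, -7) = (-4 + 0²)*(5*(-7)) = (-4 + 0)*(-35) = -4*(-35) = 140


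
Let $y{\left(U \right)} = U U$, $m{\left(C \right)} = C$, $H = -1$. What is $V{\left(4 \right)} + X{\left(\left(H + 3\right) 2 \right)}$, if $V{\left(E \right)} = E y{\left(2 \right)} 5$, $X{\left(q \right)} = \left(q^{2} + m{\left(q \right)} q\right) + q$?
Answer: $116$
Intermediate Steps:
$y{\left(U \right)} = U^{2}$
$X{\left(q \right)} = q + 2 q^{2}$ ($X{\left(q \right)} = \left(q^{2} + q q\right) + q = \left(q^{2} + q^{2}\right) + q = 2 q^{2} + q = q + 2 q^{2}$)
$V{\left(E \right)} = 20 E$ ($V{\left(E \right)} = E 2^{2} \cdot 5 = E 4 \cdot 5 = 4 E 5 = 20 E$)
$V{\left(4 \right)} + X{\left(\left(H + 3\right) 2 \right)} = 20 \cdot 4 + \left(-1 + 3\right) 2 \left(1 + 2 \left(-1 + 3\right) 2\right) = 80 + 2 \cdot 2 \left(1 + 2 \cdot 2 \cdot 2\right) = 80 + 4 \left(1 + 2 \cdot 4\right) = 80 + 4 \left(1 + 8\right) = 80 + 4 \cdot 9 = 80 + 36 = 116$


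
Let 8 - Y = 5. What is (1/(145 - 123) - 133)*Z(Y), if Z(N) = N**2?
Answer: -26325/22 ≈ -1196.6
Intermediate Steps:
Y = 3 (Y = 8 - 1*5 = 8 - 5 = 3)
(1/(145 - 123) - 133)*Z(Y) = (1/(145 - 123) - 133)*3**2 = (1/22 - 133)*9 = -2925/22*9 = -26325/22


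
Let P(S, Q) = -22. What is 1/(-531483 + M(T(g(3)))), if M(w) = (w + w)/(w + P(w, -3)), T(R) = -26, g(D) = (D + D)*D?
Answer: -12/6377783 ≈ -1.8815e-6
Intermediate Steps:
g(D) = 2*D² (g(D) = (2*D)*D = 2*D²)
M(w) = 2*w/(-22 + w) (M(w) = (w + w)/(w - 22) = (2*w)/(-22 + w) = 2*w/(-22 + w))
1/(-531483 + M(T(g(3)))) = 1/(-531483 + 2*(-26)/(-22 - 26)) = 1/(-531483 + 2*(-26)/(-48)) = 1/(-531483 + 2*(-26)*(-1/48)) = 1/(-531483 + 13/12) = 1/(-6377783/12) = -12/6377783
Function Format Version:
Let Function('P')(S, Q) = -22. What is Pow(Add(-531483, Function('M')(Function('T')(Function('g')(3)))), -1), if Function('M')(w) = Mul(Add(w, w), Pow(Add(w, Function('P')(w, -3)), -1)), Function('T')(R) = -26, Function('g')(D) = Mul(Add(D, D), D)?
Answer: Rational(-12, 6377783) ≈ -1.8815e-6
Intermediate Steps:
Function('g')(D) = Mul(2, Pow(D, 2)) (Function('g')(D) = Mul(Mul(2, D), D) = Mul(2, Pow(D, 2)))
Function('M')(w) = Mul(2, w, Pow(Add(-22, w), -1)) (Function('M')(w) = Mul(Add(w, w), Pow(Add(w, -22), -1)) = Mul(Mul(2, w), Pow(Add(-22, w), -1)) = Mul(2, w, Pow(Add(-22, w), -1)))
Pow(Add(-531483, Function('M')(Function('T')(Function('g')(3)))), -1) = Pow(Add(-531483, Mul(2, -26, Pow(Add(-22, -26), -1))), -1) = Pow(Add(-531483, Mul(2, -26, Pow(-48, -1))), -1) = Pow(Add(-531483, Mul(2, -26, Rational(-1, 48))), -1) = Pow(Add(-531483, Rational(13, 12)), -1) = Pow(Rational(-6377783, 12), -1) = Rational(-12, 6377783)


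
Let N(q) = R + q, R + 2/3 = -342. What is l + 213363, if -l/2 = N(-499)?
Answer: 645139/3 ≈ 2.1505e+5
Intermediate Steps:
R = -1028/3 (R = -⅔ - 342 = -1028/3 ≈ -342.67)
N(q) = -1028/3 + q
l = 5050/3 (l = -2*(-1028/3 - 499) = -2*(-2525/3) = 5050/3 ≈ 1683.3)
l + 213363 = 5050/3 + 213363 = 645139/3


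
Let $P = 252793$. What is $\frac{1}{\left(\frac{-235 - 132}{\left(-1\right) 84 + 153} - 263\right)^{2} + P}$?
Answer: $\frac{4761}{1546315669} \approx 3.0789 \cdot 10^{-6}$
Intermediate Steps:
$\frac{1}{\left(\frac{-235 - 132}{\left(-1\right) 84 + 153} - 263\right)^{2} + P} = \frac{1}{\left(\frac{-235 - 132}{\left(-1\right) 84 + 153} - 263\right)^{2} + 252793} = \frac{1}{\left(- \frac{367}{-84 + 153} - 263\right)^{2} + 252793} = \frac{1}{\left(- \frac{367}{69} - 263\right)^{2} + 252793} = \frac{1}{\left(- \frac{18514}{69}\right)^{2} + 252793} = \frac{1}{\frac{342768196}{4761} + 252793} = \frac{1}{\frac{1546315669}{4761}} = \frac{4761}{1546315669}$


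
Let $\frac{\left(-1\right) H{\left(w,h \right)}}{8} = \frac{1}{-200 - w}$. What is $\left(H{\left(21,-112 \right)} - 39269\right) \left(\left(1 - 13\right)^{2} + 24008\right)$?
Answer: $- \frac{209601707032}{221} \approx -9.4842 \cdot 10^{8}$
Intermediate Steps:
$H{\left(w,h \right)} = - \frac{8}{-200 - w}$
$\left(H{\left(21,-112 \right)} - 39269\right) \left(\left(1 - 13\right)^{2} + 24008\right) = \left(\frac{8}{200 + 21} - 39269\right) \left(\left(1 - 13\right)^{2} + 24008\right) = \left(\frac{8}{221} - 39269\right) \left(\left(-12\right)^{2} + 24008\right) = \left(8 \cdot \frac{1}{221} - 39269\right) \left(144 + 24008\right) = \left(\frac{8}{221} - 39269\right) 24152 = \left(- \frac{8678441}{221}\right) 24152 = - \frac{209601707032}{221}$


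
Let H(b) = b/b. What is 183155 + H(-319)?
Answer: 183156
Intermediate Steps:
H(b) = 1
183155 + H(-319) = 183155 + 1 = 183156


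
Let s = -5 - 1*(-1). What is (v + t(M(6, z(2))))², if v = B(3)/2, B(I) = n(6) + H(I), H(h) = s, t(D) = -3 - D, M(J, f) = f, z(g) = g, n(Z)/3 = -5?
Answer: 841/4 ≈ 210.25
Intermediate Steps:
n(Z) = -15 (n(Z) = 3*(-5) = -15)
s = -4 (s = -5 + 1 = -4)
H(h) = -4
B(I) = -19 (B(I) = -15 - 4 = -19)
v = -19/2 ≈ -9.5000
(v + t(M(6, z(2))))² = (-19/2 + (-3 - 1*2))² = (-19/2 + (-3 - 2))² = (-19/2 - 5)² = (-29/2)² = 841/4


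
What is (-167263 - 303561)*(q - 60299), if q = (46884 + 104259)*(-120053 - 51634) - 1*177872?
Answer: 12217659823403488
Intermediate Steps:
q = -25949466113 (q = 151143*(-171687) - 177872 = -25949288241 - 177872 = -25949466113)
(-167263 - 303561)*(q - 60299) = (-167263 - 303561)*(-25949466113 - 60299) = -470824*(-25949526412) = 12217659823403488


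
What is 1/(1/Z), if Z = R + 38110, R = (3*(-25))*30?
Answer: 35860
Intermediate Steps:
R = -2250 (R = -75*30 = -2250)
Z = 35860 (Z = -2250 + 38110 = 35860)
1/(1/Z) = 1/(1/35860) = 35860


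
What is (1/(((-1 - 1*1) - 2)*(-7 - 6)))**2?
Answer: 1/2704 ≈ 0.00036982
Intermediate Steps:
(1/(((-1 - 1*1) - 2)*(-7 - 6)))**2 = (1/((-1 - 1) - 2*(-13)))**2 = (-1/13/(-2 - 2))**2 = (-1/13/(-4))**2 = (-1/4*(-1/13))**2 = (1/52)**2 = 1/2704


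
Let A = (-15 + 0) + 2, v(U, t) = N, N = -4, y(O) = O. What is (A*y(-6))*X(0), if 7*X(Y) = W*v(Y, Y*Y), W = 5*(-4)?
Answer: 6240/7 ≈ 891.43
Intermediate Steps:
W = -20
v(U, t) = -4
X(Y) = 80/7 (X(Y) = (-20*(-4))/7 = (⅐)*80 = 80/7)
A = -13 (A = -15 + 2 = -13)
(A*y(-6))*X(0) = -13*(-6)*(80/7) = 78*(80/7) = 6240/7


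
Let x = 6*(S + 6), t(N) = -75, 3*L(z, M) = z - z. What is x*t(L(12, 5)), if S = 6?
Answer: -5400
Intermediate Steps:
L(z, M) = 0 (L(z, M) = (z - z)/3 = (⅓)*0 = 0)
x = 72 (x = 6*(6 + 6) = 6*12 = 72)
x*t(L(12, 5)) = 72*(-75) = -5400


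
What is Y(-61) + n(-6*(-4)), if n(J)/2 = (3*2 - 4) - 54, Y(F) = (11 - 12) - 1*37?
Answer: -142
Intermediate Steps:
Y(F) = -38 (Y(F) = -1 - 37 = -38)
n(J) = -104 (n(J) = 2*((3*2 - 4) - 54) = 2*((6 - 4) - 54) = 2*(2 - 54) = 2*(-52) = -104)
Y(-61) + n(-6*(-4)) = -38 - 104 = -142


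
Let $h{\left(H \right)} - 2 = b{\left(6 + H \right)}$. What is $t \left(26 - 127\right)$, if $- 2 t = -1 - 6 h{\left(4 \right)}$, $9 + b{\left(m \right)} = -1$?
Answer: $\frac{4747}{2} \approx 2373.5$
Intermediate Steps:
$b{\left(m \right)} = -10$ ($b{\left(m \right)} = -9 - 1 = -10$)
$h{\left(H \right)} = -8$ ($h{\left(H \right)} = 2 - 10 = -8$)
$t = - \frac{47}{2}$ ($t = - \frac{-1 - -48}{2} = - \frac{-1 + 48}{2} = \left(- \frac{1}{2}\right) 47 = - \frac{47}{2} \approx -23.5$)
$t \left(26 - 127\right) = - \frac{47 \left(26 - 127\right)}{2} = \left(- \frac{47}{2}\right) \left(-101\right) = \frac{4747}{2}$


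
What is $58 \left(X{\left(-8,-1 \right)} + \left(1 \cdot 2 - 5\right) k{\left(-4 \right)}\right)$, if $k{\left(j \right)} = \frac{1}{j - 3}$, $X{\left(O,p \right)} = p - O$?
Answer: $\frac{3016}{7} \approx 430.86$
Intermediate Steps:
$k{\left(j \right)} = \frac{1}{-3 + j}$
$58 \left(X{\left(-8,-1 \right)} + \left(1 \cdot 2 - 5\right) k{\left(-4 \right)}\right) = 58 \left(\left(-1 - -8\right) + \frac{1 \cdot 2 - 5}{-3 - 4}\right) = 58 \left(\left(-1 + 8\right) + \frac{2 - 5}{-7}\right) = 58 \left(7 - - \frac{3}{7}\right) = 58 \left(7 + \frac{3}{7}\right) = 58 \cdot \frac{52}{7} = \frac{3016}{7}$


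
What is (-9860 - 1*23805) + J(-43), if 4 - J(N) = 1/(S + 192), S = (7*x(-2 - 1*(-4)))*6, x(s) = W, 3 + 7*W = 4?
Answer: -6664879/198 ≈ -33661.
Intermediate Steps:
W = 1/7 (W = -3/7 + (1/7)*4 = -3/7 + 4/7 = 1/7 ≈ 0.14286)
x(s) = 1/7
S = 6 (S = (7*(1/7))*6 = 1*6 = 6)
J(N) = 791/198 (J(N) = 4 - 1/(6 + 192) = 4 - 1/198 = 791/198)
(-9860 - 1*23805) + J(-43) = (-9860 - 1*23805) + 791/198 = (-9860 - 23805) + 791/198 = -33665 + 791/198 = -6664879/198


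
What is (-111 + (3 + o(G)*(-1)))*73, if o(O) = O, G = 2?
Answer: -8030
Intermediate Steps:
(-111 + (3 + o(G)*(-1)))*73 = (-111 + (3 + 2*(-1)))*73 = (-111 + (3 - 2))*73 = (-111 + 1)*73 = -110*73 = -8030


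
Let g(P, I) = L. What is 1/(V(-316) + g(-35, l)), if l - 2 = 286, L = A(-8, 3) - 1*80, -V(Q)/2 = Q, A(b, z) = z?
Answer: 1/555 ≈ 0.0018018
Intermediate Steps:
V(Q) = -2*Q
L = -77 (L = 3 - 1*80 = 3 - 80 = -77)
l = 288 (l = 2 + 286 = 288)
g(P, I) = -77
1/(V(-316) + g(-35, l)) = 1/(-2*(-316) - 77) = 1/(632 - 77) = 1/555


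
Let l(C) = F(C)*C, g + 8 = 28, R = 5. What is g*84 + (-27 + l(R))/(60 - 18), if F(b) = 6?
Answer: 23521/14 ≈ 1680.1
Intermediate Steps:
g = 20 (g = -8 + 28 = 20)
l(C) = 6*C
g*84 + (-27 + l(R))/(60 - 18) = 20*84 + (-27 + 6*5)/(60 - 18) = 1680 + (-27 + 30)/42 = 1680 + 3*(1/42) = 1680 + 1/14 = 23521/14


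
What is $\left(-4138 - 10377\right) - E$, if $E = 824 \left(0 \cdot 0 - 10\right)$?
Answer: $-6275$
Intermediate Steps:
$E = -8240$ ($E = 824 \left(0 - 10\right) = 824 \left(-10\right) = -8240$)
$\left(-4138 - 10377\right) - E = \left(-4138 - 10377\right) - -8240 = \left(-4138 - 10377\right) + 8240 = -14515 + 8240 = -6275$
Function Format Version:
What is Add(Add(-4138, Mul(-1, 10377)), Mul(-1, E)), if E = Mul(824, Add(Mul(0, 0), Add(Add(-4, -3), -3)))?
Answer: -6275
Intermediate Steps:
E = -8240 (E = Mul(824, Add(0, Add(-7, -3))) = Mul(824, Add(0, -10)) = Mul(824, -10) = -8240)
Add(Add(-4138, Mul(-1, 10377)), Mul(-1, E)) = Add(Add(-4138, Mul(-1, 10377)), Mul(-1, -8240)) = Add(Add(-4138, -10377), 8240) = Add(-14515, 8240) = -6275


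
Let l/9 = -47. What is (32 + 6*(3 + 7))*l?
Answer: -38916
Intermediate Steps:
l = -423 (l = 9*(-47) = -423)
(32 + 6*(3 + 7))*l = (32 + 6*(3 + 7))*(-423) = (32 + 6*10)*(-423) = (32 + 60)*(-423) = 92*(-423) = -38916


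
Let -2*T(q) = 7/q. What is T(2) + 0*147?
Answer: -7/4 ≈ -1.7500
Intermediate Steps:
T(q) = -7/(2*q)
T(2) + 0*147 = -7/2/2 + 0*147 = -7/2*½ + 0 = -7/4 + 0 = -7/4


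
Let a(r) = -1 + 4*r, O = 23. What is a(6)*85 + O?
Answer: 1978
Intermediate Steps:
a(6)*85 + O = (-1 + 4*6)*85 + 23 = (-1 + 24)*85 + 23 = 23*85 + 23 = 1955 + 23 = 1978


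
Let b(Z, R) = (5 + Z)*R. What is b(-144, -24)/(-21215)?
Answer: -3336/21215 ≈ -0.15725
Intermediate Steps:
b(Z, R) = R*(5 + Z)
b(-144, -24)/(-21215) = -24*(5 - 144)/(-21215) = -24*(-139)*(-1/21215) = 3336*(-1/21215) = -3336/21215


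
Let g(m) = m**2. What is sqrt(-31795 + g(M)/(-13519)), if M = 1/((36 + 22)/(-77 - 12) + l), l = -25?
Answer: I*sqrt(30287246235971630554)/30863877 ≈ 178.31*I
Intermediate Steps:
M = -89/2283 (M = 1/((36 + 22)/(-77 - 12) - 25) = 1/(58/(-89) - 25) = 1/(58*(-1/89) - 25) = 1/(-58/89 - 25) = 1/(-2283/89) = -89/2283 ≈ -0.038984)
sqrt(-31795 + g(M)/(-13519)) = sqrt(-31795 + (-89/2283)**2/(-13519)) = sqrt(-31795 + (7921/5212089)*(-1/13519)) = sqrt(-31795 - 7921/70462231191) = sqrt(-2240346640725766/70462231191) = I*sqrt(30287246235971630554)/30863877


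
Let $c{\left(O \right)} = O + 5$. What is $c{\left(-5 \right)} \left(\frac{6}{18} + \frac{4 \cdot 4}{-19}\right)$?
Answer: $0$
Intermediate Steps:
$c{\left(O \right)} = 5 + O$
$c{\left(-5 \right)} \left(\frac{6}{18} + \frac{4 \cdot 4}{-19}\right) = \left(5 - 5\right) \left(\frac{6}{18} + \frac{4 \cdot 4}{-19}\right) = 0 \left(6 \cdot \frac{1}{18} + 16 \left(- \frac{1}{19}\right)\right) = 0 \left(\frac{1}{3} - \frac{16}{19}\right) = 0 \left(- \frac{29}{57}\right) = 0$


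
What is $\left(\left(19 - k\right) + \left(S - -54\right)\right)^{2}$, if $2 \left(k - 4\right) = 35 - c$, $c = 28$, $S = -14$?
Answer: $\frac{10609}{4} \approx 2652.3$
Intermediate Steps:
$k = \frac{15}{2}$ ($k = 4 + \frac{35 - 28}{2} = 4 + \frac{1}{2} \cdot 7 = 4 + \frac{7}{2} = \frac{15}{2} \approx 7.5$)
$\left(\left(19 - k\right) + \left(S - -54\right)\right)^{2} = \left(\left(19 - \frac{15}{2}\right) - -40\right)^{2} = \left(\left(19 - \frac{15}{2}\right) + \left(-14 + 54\right)\right)^{2} = \left(\frac{23}{2} + 40\right)^{2} = \left(\frac{103}{2}\right)^{2} = \frac{10609}{4}$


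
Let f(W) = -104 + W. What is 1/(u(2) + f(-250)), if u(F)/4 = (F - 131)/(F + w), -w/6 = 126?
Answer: -377/133200 ≈ -0.0028303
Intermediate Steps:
w = -756 (w = -6*126 = -756)
u(F) = 4*(-131 + F)/(-756 + F) (u(F) = 4*((F - 131)/(F - 756)) = 4*((-131 + F)/(-756 + F)) = 4*(-131 + F)/(-756 + F))
1/(u(2) + f(-250)) = 1/(4*(-131 + 2)/(-756 + 2) + (-104 - 250)) = 1/(4*(-129)/(-754) - 354) = 1/(4*(-1/754)*(-129) - 354) = 1/(258/377 - 354) = 1/(-133200/377) = -377/133200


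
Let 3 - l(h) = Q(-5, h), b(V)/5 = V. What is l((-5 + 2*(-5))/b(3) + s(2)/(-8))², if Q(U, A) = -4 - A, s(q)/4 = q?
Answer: 25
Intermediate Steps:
s(q) = 4*q
b(V) = 5*V
l(h) = 7 + h (l(h) = 3 - (-4 - h) = 3 + (4 + h) = 7 + h)
l((-5 + 2*(-5))/b(3) + s(2)/(-8))² = (7 + ((-5 + 2*(-5))/((5*3)) + (4*2)/(-8)))² = (7 + ((-5 - 10)/15 + 8*(-⅛)))² = (7 + (-15*1/15 - 1))² = (7 + (-1 - 1))² = (7 - 2)² = 5² = 25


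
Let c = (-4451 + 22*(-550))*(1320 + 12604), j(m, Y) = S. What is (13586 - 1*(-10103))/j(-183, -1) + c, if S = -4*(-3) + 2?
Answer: -3226362047/14 ≈ -2.3045e+8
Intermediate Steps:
S = 14 (S = 12 + 2 = 14)
j(m, Y) = 14
c = -230456124 (c = (-4451 - 12100)*13924 = -16551*13924 = -230456124)
(13586 - 1*(-10103))/j(-183, -1) + c = (13586 - 1*(-10103))/14 - 230456124 = (13586 + 10103)*(1/14) - 230456124 = 23689*(1/14) - 230456124 = 23689/14 - 230456124 = -3226362047/14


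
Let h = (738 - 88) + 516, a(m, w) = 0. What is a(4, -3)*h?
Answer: 0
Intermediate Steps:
h = 1166 (h = 650 + 516 = 1166)
a(4, -3)*h = 0*1166 = 0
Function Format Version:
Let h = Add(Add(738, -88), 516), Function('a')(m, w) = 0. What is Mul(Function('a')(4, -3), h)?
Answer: 0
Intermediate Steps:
h = 1166 (h = Add(650, 516) = 1166)
Mul(Function('a')(4, -3), h) = Mul(0, 1166) = 0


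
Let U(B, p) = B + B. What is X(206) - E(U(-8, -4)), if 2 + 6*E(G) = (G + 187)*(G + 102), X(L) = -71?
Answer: -7565/3 ≈ -2521.7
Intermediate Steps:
U(B, p) = 2*B
E(G) = -1/3 + (102 + G)*(187 + G)/6 (E(G) = -1/3 + ((G + 187)*(G + 102))/6 = -1/3 + ((187 + G)*(102 + G))/6 = -1/3 + ((102 + G)*(187 + G))/6 = -1/3 + (102 + G)*(187 + G)/6)
X(206) - E(U(-8, -4)) = -71 - (9536/3 + (2*(-8))**2/6 + 289*(2*(-8))/6) = -71 - (9536/3 + (1/6)*(-16)**2 + (289/6)*(-16)) = -71 - (9536/3 + (1/6)*256 - 2312/3) = -71 - (9536/3 + 128/3 - 2312/3) = -71 - 1*7352/3 = -71 - 7352/3 = -7565/3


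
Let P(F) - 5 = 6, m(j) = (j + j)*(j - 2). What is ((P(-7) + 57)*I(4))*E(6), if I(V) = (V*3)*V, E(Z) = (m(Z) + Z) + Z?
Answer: 195840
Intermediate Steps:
m(j) = 2*j*(-2 + j) (m(j) = (2*j)*(-2 + j) = 2*j*(-2 + j))
E(Z) = 2*Z + 2*Z*(-2 + Z) (E(Z) = (2*Z*(-2 + Z) + Z) + Z = (Z + 2*Z*(-2 + Z)) + Z = 2*Z + 2*Z*(-2 + Z))
I(V) = 3*V² (I(V) = (3*V)*V = 3*V²)
P(F) = 11 (P(F) = 5 + 6 = 11)
((P(-7) + 57)*I(4))*E(6) = ((11 + 57)*(3*4²))*(2*6*(-1 + 6)) = (68*(3*16))*(2*6*5) = (68*48)*60 = 3264*60 = 195840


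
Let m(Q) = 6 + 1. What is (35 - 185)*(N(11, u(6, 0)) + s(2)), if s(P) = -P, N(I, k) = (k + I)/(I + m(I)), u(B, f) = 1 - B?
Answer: 250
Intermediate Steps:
m(Q) = 7
N(I, k) = (I + k)/(7 + I) (N(I, k) = (k + I)/(I + 7) = (I + k)/(7 + I))
(35 - 185)*(N(11, u(6, 0)) + s(2)) = (35 - 185)*((11 + (1 - 1*6))/(7 + 11) - 1*2) = -150*((11 + (1 - 6))/18 - 2) = -150*((11 - 5)/18 - 2) = -150*((1/18)*6 - 2) = -150*(1/3 - 2) = -150*(-5/3) = 250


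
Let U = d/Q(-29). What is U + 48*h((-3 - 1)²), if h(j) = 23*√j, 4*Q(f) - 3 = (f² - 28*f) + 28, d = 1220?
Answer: 1860356/421 ≈ 4418.9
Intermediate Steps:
Q(f) = 31/4 - 7*f + f²/4 (Q(f) = ¾ + ((f² - 28*f) + 28)/4 = ¾ + (28 + f² - 28*f)/4 = ¾ + (7 - 7*f + f²/4) = 31/4 - 7*f + f²/4)
U = 1220/421 (U = 1220/(31/4 - 7*(-29) + (¼)*(-29)²) = 1220/(31/4 + 203 + (¼)*841) = 1220/(31/4 + 203 + 841/4) = 1220/421 ≈ 2.8979)
U + 48*h((-3 - 1)²) = 1220/421 + 48*(23*√((-3 - 1)²)) = 1220/421 + 48*(23*√((-4)²)) = 1220/421 + 48*(23*√16) = 1220/421 + 48*(23*4) = 1220/421 + 48*92 = 1220/421 + 4416 = 1860356/421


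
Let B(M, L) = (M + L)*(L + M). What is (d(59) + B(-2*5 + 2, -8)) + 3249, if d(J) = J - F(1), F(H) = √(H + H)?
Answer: 3564 - √2 ≈ 3562.6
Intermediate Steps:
B(M, L) = (L + M)² (B(M, L) = (L + M)*(L + M) = (L + M)²)
F(H) = √2*√H (F(H) = √(2*H) = √2*√H)
d(J) = J - √2 (d(J) = J - √2*√1 = J - √2)
(d(59) + B(-2*5 + 2, -8)) + 3249 = ((59 - √2) + (-8 + (-2*5 + 2))²) + 3249 = ((59 - √2) + (-8 + (-10 + 2))²) + 3249 = ((59 - √2) + (-8 - 8)²) + 3249 = ((59 - √2) + (-16)²) + 3249 = ((59 - √2) + 256) + 3249 = (315 - √2) + 3249 = 3564 - √2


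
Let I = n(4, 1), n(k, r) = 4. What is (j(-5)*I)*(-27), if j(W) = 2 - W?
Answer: -756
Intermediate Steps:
I = 4
(j(-5)*I)*(-27) = ((2 - 1*(-5))*4)*(-27) = ((2 + 5)*4)*(-27) = (7*4)*(-27) = 28*(-27) = -756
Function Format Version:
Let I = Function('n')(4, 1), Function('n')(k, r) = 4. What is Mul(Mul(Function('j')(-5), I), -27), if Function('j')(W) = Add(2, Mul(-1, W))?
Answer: -756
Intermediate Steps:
I = 4
Mul(Mul(Function('j')(-5), I), -27) = Mul(Mul(Add(2, Mul(-1, -5)), 4), -27) = Mul(Mul(Add(2, 5), 4), -27) = Mul(Mul(7, 4), -27) = Mul(28, -27) = -756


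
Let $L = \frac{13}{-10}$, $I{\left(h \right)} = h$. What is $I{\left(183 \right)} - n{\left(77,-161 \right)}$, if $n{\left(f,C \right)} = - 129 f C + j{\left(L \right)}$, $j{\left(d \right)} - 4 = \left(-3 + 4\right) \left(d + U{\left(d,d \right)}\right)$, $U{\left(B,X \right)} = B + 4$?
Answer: $- \frac{7995177}{5} \approx -1.599 \cdot 10^{6}$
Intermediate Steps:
$U{\left(B,X \right)} = 4 + B$
$L = - \frac{13}{10}$ ($L = 13 \left(- \frac{1}{10}\right) = - \frac{13}{10} \approx -1.3$)
$j{\left(d \right)} = 8 + 2 d$ ($j{\left(d \right)} = 4 + \left(-3 + 4\right) \left(d + \left(4 + d\right)\right) = 4 + 1 \left(4 + 2 d\right) = 4 + \left(4 + 2 d\right) = 8 + 2 d$)
$n{\left(f,C \right)} = \frac{27}{5} - 129 C f$ ($n{\left(f,C \right)} = - 129 f C + \left(8 + 2 \left(- \frac{13}{10}\right)\right) = - 129 C f + \left(8 - \frac{13}{5}\right) = - 129 C f + \frac{27}{5} = \frac{27}{5} - 129 C f$)
$I{\left(183 \right)} - n{\left(77,-161 \right)} = 183 - \left(\frac{27}{5} - \left(-20769\right) 77\right) = 183 - \left(\frac{27}{5} + 1599213\right) = 183 - \frac{7996092}{5} = - \frac{7995177}{5}$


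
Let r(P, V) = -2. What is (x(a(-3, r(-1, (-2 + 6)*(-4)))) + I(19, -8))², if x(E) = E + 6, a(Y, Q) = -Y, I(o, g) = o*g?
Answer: 20449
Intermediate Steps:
I(o, g) = g*o
x(E) = 6 + E
(x(a(-3, r(-1, (-2 + 6)*(-4)))) + I(19, -8))² = ((6 - 1*(-3)) - 8*19)² = ((6 + 3) - 152)² = (9 - 152)² = (-143)² = 20449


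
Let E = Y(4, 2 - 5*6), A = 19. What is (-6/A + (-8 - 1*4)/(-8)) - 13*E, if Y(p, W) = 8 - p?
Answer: -1931/38 ≈ -50.816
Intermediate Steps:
E = 4 (E = 8 - 1*4 = 8 - 4 = 4)
(-6/A + (-8 - 1*4)/(-8)) - 13*E = (-6/19 + (-8 - 1*4)/(-8)) - 13*4 = (-6*1/19 + (-8 - 4)*(-⅛)) - 52 = (-6/19 - 12*(-⅛)) - 52 = (-6/19 + 3/2) - 52 = 45/38 - 52 = -1931/38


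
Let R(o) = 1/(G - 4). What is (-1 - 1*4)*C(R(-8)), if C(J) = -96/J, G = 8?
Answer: 1920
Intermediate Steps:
R(o) = 1/4 (R(o) = 1/(8 - 4) = 1/4)
(-1 - 1*4)*C(R(-8)) = (-1 - 1*4)*(-96/1/4) = (-1 - 4)*(-96*4) = -5*(-384) = 1920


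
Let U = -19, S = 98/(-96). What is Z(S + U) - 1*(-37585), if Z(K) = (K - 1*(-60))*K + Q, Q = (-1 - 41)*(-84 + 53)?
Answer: 87751489/2304 ≈ 38087.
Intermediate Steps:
Q = 1302 (Q = -42*(-31) = 1302)
S = -49/48 (S = 98*(-1/96) = -49/48 ≈ -1.0208)
Z(K) = 1302 + K*(60 + K) (Z(K) = (K - 1*(-60))*K + 1302 = (K + 60)*K + 1302 = (60 + K)*K + 1302 = K*(60 + K) + 1302 = 1302 + K*(60 + K))
Z(S + U) - 1*(-37585) = (1302 + (-49/48 - 19)**2 + 60*(-49/48 - 19)) - 1*(-37585) = (1302 + (-961/48)**2 + 60*(-961/48)) + 37585 = (1302 + 923521/2304 - 4805/4) + 37585 = 1155649/2304 + 37585 = 87751489/2304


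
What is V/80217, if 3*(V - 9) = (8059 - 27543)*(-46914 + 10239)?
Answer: 79397303/26739 ≈ 2969.3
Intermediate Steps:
V = 238191909 (V = 9 + ((8059 - 27543)*(-46914 + 10239))/3 = 9 + (-19484*(-36675))/3 = 9 + (1/3)*714575700 = 9 + 238191900 = 238191909)
V/80217 = 238191909/80217 = 238191909*(1/80217) = 79397303/26739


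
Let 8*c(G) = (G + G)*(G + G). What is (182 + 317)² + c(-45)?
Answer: 500027/2 ≈ 2.5001e+5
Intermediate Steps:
c(G) = G²/2 (c(G) = ((G + G)*(G + G))/8 = ((2*G)*(2*G))/8 = (4*G²)/8 = G²/2)
(182 + 317)² + c(-45) = (182 + 317)² + (½)*(-45)² = 499² + (½)*2025 = 249001 + 2025/2 = 500027/2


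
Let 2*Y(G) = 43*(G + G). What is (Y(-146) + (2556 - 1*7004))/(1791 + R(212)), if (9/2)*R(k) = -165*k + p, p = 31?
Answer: 96534/53779 ≈ 1.7950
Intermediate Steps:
Y(G) = 43*G (Y(G) = (43*(G + G))/2 = (43*(2*G))/2 = (86*G)/2 = 43*G)
R(k) = 62/9 - 110*k/3 (R(k) = 2*(-165*k + 31)/9 = 2*(31 - 165*k)/9 = 62/9 - 110*k/3)
(Y(-146) + (2556 - 1*7004))/(1791 + R(212)) = (43*(-146) + (2556 - 1*7004))/(1791 + (62/9 - 110/3*212)) = (-6278 + (2556 - 7004))/(1791 + (62/9 - 23320/3)) = (-6278 - 4448)/(1791 - 69898/9) = -10726/(-53779/9) = -10726*(-9/53779) = 96534/53779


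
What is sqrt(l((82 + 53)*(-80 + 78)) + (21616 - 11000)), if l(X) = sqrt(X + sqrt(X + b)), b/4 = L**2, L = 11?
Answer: sqrt(10616 + sqrt(-270 + sqrt(214))) ≈ 103.03 + 0.0775*I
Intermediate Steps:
b = 484 (b = 4*11**2 = 4*121 = 484)
l(X) = sqrt(X + sqrt(484 + X)) (l(X) = sqrt(X + sqrt(X + 484)) = sqrt(X + sqrt(484 + X)))
sqrt(l((82 + 53)*(-80 + 78)) + (21616 - 11000)) = sqrt(sqrt((82 + 53)*(-80 + 78) + sqrt(484 + (82 + 53)*(-80 + 78))) + (21616 - 11000)) = sqrt(sqrt(135*(-2) + sqrt(484 + 135*(-2))) + 10616) = sqrt(sqrt(-270 + sqrt(484 - 270)) + 10616) = sqrt(sqrt(-270 + sqrt(214)) + 10616) = sqrt(10616 + sqrt(-270 + sqrt(214)))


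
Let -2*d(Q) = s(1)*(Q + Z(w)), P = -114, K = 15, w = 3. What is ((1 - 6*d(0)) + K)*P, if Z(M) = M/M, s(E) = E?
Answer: -2166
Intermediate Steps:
Z(M) = 1
d(Q) = -1/2 - Q/2 (d(Q) = -(Q + 1)/2 = -(1 + Q)/2 = -1/2 - Q/2)
((1 - 6*d(0)) + K)*P = ((1 - 6*(-1/2 - 1/2*0)) + 15)*(-114) = ((1 - 6*(-1/2 + 0)) + 15)*(-114) = ((1 - 6*(-1/2)) + 15)*(-114) = ((1 + 3) + 15)*(-114) = (4 + 15)*(-114) = 19*(-114) = -2166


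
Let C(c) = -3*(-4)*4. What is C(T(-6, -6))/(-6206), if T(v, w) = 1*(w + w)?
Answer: -24/3103 ≈ -0.0077344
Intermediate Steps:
T(v, w) = 2*w (T(v, w) = 1*(2*w) = 2*w)
C(c) = 48 (C(c) = 12*4 = 48)
C(T(-6, -6))/(-6206) = 48/(-6206) = 48*(-1/6206) = -24/3103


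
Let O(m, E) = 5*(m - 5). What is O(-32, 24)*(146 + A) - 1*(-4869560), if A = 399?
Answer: 4768735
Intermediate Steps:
O(m, E) = -25 + 5*m (O(m, E) = 5*(-5 + m) = -25 + 5*m)
O(-32, 24)*(146 + A) - 1*(-4869560) = (-25 + 5*(-32))*(146 + 399) - 1*(-4869560) = (-25 - 160)*545 + 4869560 = -185*545 + 4869560 = -100825 + 4869560 = 4768735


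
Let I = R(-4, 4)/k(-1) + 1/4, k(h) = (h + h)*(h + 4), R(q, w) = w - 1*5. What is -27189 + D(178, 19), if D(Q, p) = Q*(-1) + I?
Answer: -328399/12 ≈ -27367.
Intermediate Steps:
R(q, w) = -5 + w (R(q, w) = w - 5 = -5 + w)
k(h) = 2*h*(4 + h) (k(h) = (2*h)*(4 + h) = 2*h*(4 + h))
I = 5/12 (I = (-5 + 4)/((2*(-1)*(4 - 1))) + 1/4 = -1/(2*(-1)*3) + 1*(¼) = -1/(-6) + ¼ = -1*(-⅙) + ¼ = ⅙ + ¼ = 5/12 ≈ 0.41667)
D(Q, p) = 5/12 - Q (D(Q, p) = Q*(-1) + 5/12 = -Q + 5/12 = 5/12 - Q)
-27189 + D(178, 19) = -27189 + (5/12 - 1*178) = -27189 + (5/12 - 178) = -27189 - 2131/12 = -328399/12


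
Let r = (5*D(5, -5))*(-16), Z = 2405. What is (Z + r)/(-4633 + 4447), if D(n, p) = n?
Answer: -2005/186 ≈ -10.780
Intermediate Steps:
r = -400 (r = (5*5)*(-16) = 25*(-16) = -400)
(Z + r)/(-4633 + 4447) = (2405 - 400)/(-4633 + 4447) = 2005/(-186) = 2005*(-1/186) = -2005/186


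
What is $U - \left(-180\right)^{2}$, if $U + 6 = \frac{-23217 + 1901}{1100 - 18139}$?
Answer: $- \frac{552144518}{17039} \approx -32405.0$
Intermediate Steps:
$U = - \frac{80918}{17039}$ ($U = -6 + \frac{-23217 + 1901}{1100 - 18139} = -6 - \frac{21316}{-17039} = -6 - - \frac{21316}{17039} = -6 + \frac{21316}{17039} = - \frac{80918}{17039} \approx -4.749$)
$U - \left(-180\right)^{2} = - \frac{80918}{17039} - \left(-180\right)^{2} = - \frac{80918}{17039} - 32400 = - \frac{552144518}{17039}$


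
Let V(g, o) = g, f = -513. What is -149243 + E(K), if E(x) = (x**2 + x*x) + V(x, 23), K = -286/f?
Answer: -39275820757/263169 ≈ -1.4924e+5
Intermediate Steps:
K = 286/513 (K = -286/(-513) = -286*(-1/513) = 286/513 ≈ 0.55750)
E(x) = x + 2*x**2 (E(x) = (x**2 + x*x) + x = (x**2 + x**2) + x = 2*x**2 + x = x + 2*x**2)
-149243 + E(K) = -149243 + 286*(1 + 2*(286/513))/513 = -149243 + 286*(1 + 572/513)/513 = -149243 + (286/513)*(1085/513) = -149243 + 310310/263169 = -39275820757/263169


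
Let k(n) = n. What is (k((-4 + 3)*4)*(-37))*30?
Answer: 4440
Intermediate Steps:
(k((-4 + 3)*4)*(-37))*30 = (((-4 + 3)*4)*(-37))*30 = (-1*4*(-37))*30 = -4*(-37)*30 = 148*30 = 4440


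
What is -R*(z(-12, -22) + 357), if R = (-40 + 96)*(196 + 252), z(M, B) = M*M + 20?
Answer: -13070848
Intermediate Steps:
z(M, B) = 20 + M² (z(M, B) = M² + 20 = 20 + M²)
R = 25088 (R = 56*448 = 25088)
-R*(z(-12, -22) + 357) = -25088*((20 + (-12)²) + 357) = -25088*((20 + 144) + 357) = -25088*(164 + 357) = -25088*521 = -1*13070848 = -13070848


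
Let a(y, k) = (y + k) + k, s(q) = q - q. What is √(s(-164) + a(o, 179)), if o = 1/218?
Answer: 11*√140610/218 ≈ 18.921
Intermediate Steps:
s(q) = 0
o = 1/218 ≈ 0.0045872
a(y, k) = y + 2*k (a(y, k) = (k + y) + k = y + 2*k)
√(s(-164) + a(o, 179)) = √(0 + (1/218 + 2*179)) = √(0 + (1/218 + 358)) = √(0 + 78045/218) = √(78045/218) = 11*√140610/218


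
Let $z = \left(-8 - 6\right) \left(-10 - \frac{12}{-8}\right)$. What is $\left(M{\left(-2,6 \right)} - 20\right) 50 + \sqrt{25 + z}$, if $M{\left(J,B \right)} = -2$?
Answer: $-1088$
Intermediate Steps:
$z = 119$ ($z = - 14 \left(-10 - - \frac{3}{2}\right) = - 14 \left(-10 + \frac{3}{2}\right) = \left(-14\right) \left(- \frac{17}{2}\right) = 119$)
$\left(M{\left(-2,6 \right)} - 20\right) 50 + \sqrt{25 + z} = \left(-2 - 20\right) 50 + \sqrt{25 + 119} = \left(-22\right) 50 + \sqrt{144} = -1100 + 12 = -1088$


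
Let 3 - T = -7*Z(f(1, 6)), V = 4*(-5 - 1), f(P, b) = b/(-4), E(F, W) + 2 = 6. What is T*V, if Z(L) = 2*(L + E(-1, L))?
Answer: -912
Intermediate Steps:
E(F, W) = 4 (E(F, W) = -2 + 6 = 4)
f(P, b) = -b/4 (f(P, b) = b*(-¼) = -b/4)
V = -24 (V = 4*(-6) = -24)
Z(L) = 8 + 2*L (Z(L) = 2*(L + 4) = 2*(4 + L) = 8 + 2*L)
T = 38 (T = 3 - (-7)*(8 + 2*(-¼*6)) = 3 - (-7)*(8 + 2*(-3/2)) = 3 - (-7)*(8 - 3) = 3 - (-7)*5 = 3 - 1*(-35) = 3 + 35 = 38)
T*V = 38*(-24) = -912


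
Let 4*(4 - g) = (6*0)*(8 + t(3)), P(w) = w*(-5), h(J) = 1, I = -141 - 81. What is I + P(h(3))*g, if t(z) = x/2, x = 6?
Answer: -242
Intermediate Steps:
t(z) = 3 (t(z) = 6/2 = 6*(½) = 3)
I = -222
P(w) = -5*w
g = 4 (g = 4 - 6*0*(8 + 3)/4 = 4 - 0*11 = 4 - ¼*0 = 4 + 0 = 4)
I + P(h(3))*g = -222 - 5*1*4 = -222 - 5*4 = -222 - 20 = -242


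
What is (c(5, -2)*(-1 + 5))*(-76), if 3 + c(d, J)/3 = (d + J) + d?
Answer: -4560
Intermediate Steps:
c(d, J) = -9 + 3*J + 6*d (c(d, J) = -9 + 3*((d + J) + d) = -9 + 3*((J + d) + d) = -9 + 3*(J + 2*d) = -9 + (3*J + 6*d) = -9 + 3*J + 6*d)
(c(5, -2)*(-1 + 5))*(-76) = ((-9 + 3*(-2) + 6*5)*(-1 + 5))*(-76) = ((-9 - 6 + 30)*4)*(-76) = (15*4)*(-76) = 60*(-76) = -4560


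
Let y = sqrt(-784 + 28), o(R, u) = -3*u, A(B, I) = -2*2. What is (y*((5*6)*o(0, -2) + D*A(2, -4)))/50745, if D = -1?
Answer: 368*I*sqrt(21)/16915 ≈ 0.099698*I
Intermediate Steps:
A(B, I) = -4
y = 6*I*sqrt(21) (y = sqrt(-756) = 6*I*sqrt(21) ≈ 27.495*I)
(y*((5*6)*o(0, -2) + D*A(2, -4)))/50745 = ((6*I*sqrt(21))*((5*6)*(-3*(-2)) - 1*(-4)))/50745 = ((6*I*sqrt(21))*(30*6 + 4))*(1/50745) = ((6*I*sqrt(21))*(180 + 4))*(1/50745) = ((6*I*sqrt(21))*184)*(1/50745) = (1104*I*sqrt(21))*(1/50745) = 368*I*sqrt(21)/16915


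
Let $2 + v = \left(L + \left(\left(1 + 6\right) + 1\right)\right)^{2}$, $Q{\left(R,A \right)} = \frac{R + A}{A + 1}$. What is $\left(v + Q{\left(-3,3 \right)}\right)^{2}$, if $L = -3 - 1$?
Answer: $196$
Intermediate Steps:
$Q{\left(R,A \right)} = \frac{A + R}{1 + A}$
$L = -4$
$v = 14$ ($v = -2 + \left(-4 + \left(\left(1 + 6\right) + 1\right)\right)^{2} = -2 + \left(-4 + \left(7 + 1\right)\right)^{2} = -2 + \left(-4 + 8\right)^{2} = -2 + 4^{2} = -2 + 16 = 14$)
$\left(v + Q{\left(-3,3 \right)}\right)^{2} = \left(14 + \frac{3 - 3}{1 + 3}\right)^{2} = \left(14 + \frac{1}{4} \cdot 0\right)^{2} = \left(14 + 0\right)^{2} = 14^{2} = 196$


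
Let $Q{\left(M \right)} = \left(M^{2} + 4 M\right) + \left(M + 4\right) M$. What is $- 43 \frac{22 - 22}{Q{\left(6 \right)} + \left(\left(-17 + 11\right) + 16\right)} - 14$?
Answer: $-14$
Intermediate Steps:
$Q{\left(M \right)} = M^{2} + 4 M + M \left(4 + M\right)$ ($Q{\left(M \right)} = \left(M^{2} + 4 M\right) + \left(4 + M\right) M = \left(M^{2} + 4 M\right) + M \left(4 + M\right) = M^{2} + 4 M + M \left(4 + M\right)$)
$- 43 \frac{22 - 22}{Q{\left(6 \right)} + \left(\left(-17 + 11\right) + 16\right)} - 14 = - 43 \frac{22 - 22}{2 \cdot 6 \left(4 + 6\right) + \left(\left(-17 + 11\right) + 16\right)} - 14 = - 43 \frac{0}{2 \cdot 6 \cdot 10 + \left(-6 + 16\right)} - 14 = - 43 \frac{0}{120 + 10} - 14 = - 43 \cdot \frac{0}{130} - 14 = - 43 \cdot 0 \cdot \frac{1}{130} - 14 = \left(-43\right) 0 - 14 = 0 - 14 = -14$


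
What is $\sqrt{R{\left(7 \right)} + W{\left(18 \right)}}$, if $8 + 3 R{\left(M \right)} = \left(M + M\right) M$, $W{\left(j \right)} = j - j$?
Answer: $\sqrt{30} \approx 5.4772$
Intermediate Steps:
$W{\left(j \right)} = 0$
$R{\left(M \right)} = - \frac{8}{3} + \frac{2 M^{2}}{3}$ ($R{\left(M \right)} = - \frac{8}{3} + \frac{\left(M + M\right) M}{3} = - \frac{8}{3} + \frac{2 M M}{3} = - \frac{8}{3} + \frac{2 M^{2}}{3}$)
$\sqrt{R{\left(7 \right)} + W{\left(18 \right)}} = \sqrt{\left(- \frac{8}{3} + \frac{2 \cdot 7^{2}}{3}\right) + 0} = \sqrt{\left(- \frac{8}{3} + \frac{2}{3} \cdot 49\right) + 0} = \sqrt{\left(- \frac{8}{3} + \frac{98}{3}\right) + 0} = \sqrt{30 + 0} = \sqrt{30}$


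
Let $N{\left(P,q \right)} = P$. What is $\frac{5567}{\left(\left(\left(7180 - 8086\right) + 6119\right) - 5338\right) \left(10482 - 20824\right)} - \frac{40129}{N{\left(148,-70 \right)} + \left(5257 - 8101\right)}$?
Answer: $\frac{25945886691}{1742627000} \approx 14.889$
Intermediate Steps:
$\frac{5567}{\left(\left(\left(7180 - 8086\right) + 6119\right) - 5338\right) \left(10482 - 20824\right)} - \frac{40129}{N{\left(148,-70 \right)} + \left(5257 - 8101\right)} = \frac{5567}{\left(\left(\left(7180 - 8086\right) + 6119\right) - 5338\right) \left(10482 - 20824\right)} - \frac{40129}{148 + \left(5257 - 8101\right)} = \frac{5567}{\left(\left(-906 + 6119\right) - 5338\right) \left(-10342\right)} - \frac{40129}{148 - 2844} = \frac{5567}{\left(5213 - 5338\right) \left(-10342\right)} - \frac{40129}{-2696} = \frac{5567}{\left(-125\right) \left(-10342\right)} - - \frac{40129}{2696} = \frac{5567}{1292750} + \frac{40129}{2696} = \frac{25945886691}{1742627000}$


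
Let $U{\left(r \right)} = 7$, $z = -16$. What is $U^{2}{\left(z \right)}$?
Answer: $49$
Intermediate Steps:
$U^{2}{\left(z \right)} = 7^{2} = 49$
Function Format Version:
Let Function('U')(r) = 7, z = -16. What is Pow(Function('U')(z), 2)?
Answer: 49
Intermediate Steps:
Pow(Function('U')(z), 2) = Pow(7, 2) = 49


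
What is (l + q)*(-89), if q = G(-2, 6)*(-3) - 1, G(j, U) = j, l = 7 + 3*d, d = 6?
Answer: -2670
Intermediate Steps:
l = 25 (l = 7 + 3*6 = 7 + 18 = 25)
q = 5 (q = -2*(-3) - 1 = 6 - 1 = 5)
(l + q)*(-89) = (25 + 5)*(-89) = 30*(-89) = -2670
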